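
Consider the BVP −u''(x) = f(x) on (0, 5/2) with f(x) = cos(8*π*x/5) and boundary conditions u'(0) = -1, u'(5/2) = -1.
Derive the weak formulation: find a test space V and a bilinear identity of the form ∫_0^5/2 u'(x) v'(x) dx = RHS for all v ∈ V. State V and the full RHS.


V = H^1(0, 5/2) (v unrestricted at boundary; u is determined up to an additive constant); weak form: ∫_0^5/2 u'v' dx = ∫_0^5/2 (cos(8*π*x/5)) v dx − v(5/2) + v(0) for all v ∈ V.

Multiply both sides by a test function v and integrate from 0 to 5/2:
  ∫_0^5/2 −u''(x) v(x) dx = ∫_0^5/2 f(x) v(x) dx.
Integrate the LHS by parts once:
  ∫_0^5/2 −u'' v dx = −[u'(x) v(x)]_0^5/2 + ∫_0^5/2 u'(x) v'(x) dx.
Thus ∫_0^5/2 u'(x) v'(x) dx = ∫_0^5/2 f(x) v(x) dx + [u'(x) v(x)]_0^5/2.
Choose V so that boundary terms are either known or forced to vanish.
u has inhomogeneous Neumann u'(0) = -1, u'(5/2) = -1. [u' v]_0^5/2 = (-1)·v(5/2) − (-1)·v(0) = − v(5/2) + v(0). Take V = H^1(0, 5/2); boundary term becomes part of RHS.
Weak formulation: find u (satisfying any essential BC) such that ∫_0^5/2 u'(x) v'(x) dx = ∫_0^5/2 f v dx − v(5/2) + v(0) for all v ∈ V (Neumann data are natural BCs: they enter the RHS as boundary terms).
Substituting f(x) = cos(8*π*x/5), the right-hand side is ∫_0^5/2 (cos(8*π*x/5)) v dx − v(5/2) + v(0).
Compatibility check (pure Neumann): taking v ≡ 1 ∈ V gives 0 = ∫_0^5/2 f dx + (-1) − (-1), i.e. ∫_0^5/2 f dx must equal u'(0) − u'(5/2) = 0. Indeed ∫_0^5/2 (cos(8*π*x/5)) dx = 0, so the data are compatible. The solution is then unique only up to an additive constant (fix it e.g. by requiring ∫_0^5/2 u dx = 0).


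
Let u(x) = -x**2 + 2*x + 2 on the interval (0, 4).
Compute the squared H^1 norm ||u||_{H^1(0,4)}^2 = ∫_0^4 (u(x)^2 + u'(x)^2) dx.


||u||_{H^1}^2 = 992/15

The H^1 norm (squared) on an interval (0, L) is
  ||u||_{H^1}^2 = ∫_0^L u(x)^2 dx + ∫_0^L u'(x)^2 dx.
Compute u'(x) = 2 - 2*x.
Then u(x)^2 = x**4 - 4*x**3 + 8*x + 4 and u'(x)^2 = 4*x**2 - 8*x + 4.
Integrate each monomial from 0 to 4 using ∫_0^4 c·x^n dx = c·4^(n+1)/(n+1):
  ∫_0^4 u(x)^2 dx = ∫_0^4 (x^4 - 4*x^3 + 8*x + 4) dx. Term by term:
    ∫_0^4 x^4 dx = 1024/5;  ∫_0^4 -4*x^3 dx = -256;  ∫_0^4 8*x dx = 64;
    ∫_0^4 4 dx = 16.
  Sum: 1024/5 − 256 + 64 + 16 = 144/5.
  ∫_0^4 u'(x)^2 dx = ∫_0^4 (4*x^2 - 8*x + 4) dx. Term by term:
    ∫_0^4 4*x^2 dx = 256/3;  ∫_0^4 -8*x dx = -64;  ∫_0^4 4 dx = 16.
  Sum: 256/3 − 64 + 16 = 112/3.
Adding: ||u||_{H^1}^2 = 144/5 + 112/3 = 992/15.


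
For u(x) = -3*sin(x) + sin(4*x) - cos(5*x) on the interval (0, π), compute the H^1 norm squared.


||u||_{H^1(0,π)}^2 = 416/9 + 61*π/2

u'(x) = 5*sin(5*x) - 3*cos(x) + 4*cos(4*x).
Expand u² and (u')² and integrate term by term on (0, π), using: for integers n ≥ 1, ∫_0^π sin²(nx) dx = ∫_0^π cos²(nx) dx = π/2; for n ≠ n', ∫_0^π sin(nx)sin(n'x) dx = ∫_0^π cos(nx)cos(n'x) dx = 0; and by product-to-sum, ∫_0^π sin(nx)cos(n'x) dx = ½∫_0^π [sin((n+n')x) + sin((n−n')x)] dx, which is 0 when n+n' is even and 2n/(n²−n'²) when n+n' is odd (it need not vanish on (0, π)).
  u² squared terms: (-1)²·∫cos(5x)² dx = 1·π/2 = π/2;  (-3)²·∫sin(x)² dx = 9·π/2 = 9*π/2;  (1)²·∫sin(4x)² dx = 1·π/2 = π/2.
  u² cross terms: 2·(-1)·(-3)·∫cos(5x)·sin(x) dx = 6·(0) = 0;  2·(-1)·(1)·∫cos(5x)·sin(4x) dx = -2·(-8/9) = 16/9;  2·(-3)·(1)·∫sin(x)·sin(4x) dx = -6·(0) = 0.
  So ∫_0^π u² dx = π/2 + 9*π/2 + π/2 + 0 + 16/9 + 0 = 16/9 + 11*π/2.
  (u')² squared terms: (-3)²·∫cos(x)² dx = 9·π/2 = 9*π/2;  (4)²·∫cos(4x)² dx = 16·π/2 = 8*π;  (5)²·∫sin(5x)² dx = 25·π/2 = 25*π/2.
  (u')² cross terms: 2·(-3)·(4)·∫cos(x)·cos(4x) dx = -24·(0) = 0;  2·(-3)·(5)·∫cos(x)·sin(5x) dx = -30·(0) = 0;  2·(4)·(5)·∫cos(4x)·sin(5x) dx = 40·(10/9) = 400/9.
  So ∫_0^π (u')² dx = 9*π/2 + 8*π + 25*π/2 + 0 + 0 + 400/9 = 400/9 + 25*π.
||u||_{H^1}^2 = (16/9 + 11*π/2) + (400/9 + 25*π) = 416/9 + 61*π/2.


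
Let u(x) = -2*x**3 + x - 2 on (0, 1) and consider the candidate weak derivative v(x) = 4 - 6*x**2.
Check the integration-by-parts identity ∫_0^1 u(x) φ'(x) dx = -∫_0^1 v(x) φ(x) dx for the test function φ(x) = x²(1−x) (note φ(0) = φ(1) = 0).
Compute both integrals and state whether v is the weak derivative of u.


LHS = 7/60, RHS = -2/15. No, v is not the weak derivative of u.

u(x) = -2*x**3 + x - 2, classical derivative u'(x) = 1 - 6*x**2.
φ(x) = x²(1−x), so φ'(x) = x*(2 - 3*x).
Note φ(0) = φ(1) = 0, so the boundary term u·φ vanishes.
LHS = ∫_0^1 u(x) φ'(x) dx = ∫_0^1 (6*x^5 - 4*x^4 - 3*x^3 + 8*x^2 - 4*x) dx. Term by term:
  ∫_0^1 6*x^5 dx = 1;  ∫_0^1 -4*x^4 dx = -4/5;  ∫_0^1 -3*x^3 dx = -3/4;
  ∫_0^1 8*x^2 dx = 8/3;  ∫_0^1 -4*x dx = -2.
Sum: 1 − 4/5 − 3/4 + 8/3 − 2 = 7/60.
So LHS = 7/60.
∫_0^1 v(x) φ(x) dx = ∫_0^1 (6*x^5 - 6*x^4 - 4*x^3 + 4*x^2) dx. Term by term:
  ∫_0^1 6*x^5 dx = 1;  ∫_0^1 -6*x^4 dx = -6/5;  ∫_0^1 -4*x^3 dx = -1;
  ∫_0^1 4*x^2 dx = 4/3.
Sum: 1 − 6/5 − 1 + 4/3 = 2/15.
So RHS = -∫_0^1 v(x) φ(x) dx = -2/15.
LHS − RHS = 1/4 ≠ 0, so the identity fails.
(For a valid weak derivative the identity must hold for EVERY test function, in particular this one. The failure shows v is NOT the weak derivative of u.)
Correct weak derivative would be u'(x) = 1 - 6*x**2.


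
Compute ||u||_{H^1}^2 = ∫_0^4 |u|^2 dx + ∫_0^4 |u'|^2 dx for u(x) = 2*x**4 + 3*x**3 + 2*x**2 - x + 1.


||u||_{H^1}^2 = 170721704/315

The H^1 norm (squared) on an interval (0, L) is
  ||u||_{H^1}^2 = ∫_0^L u(x)^2 dx + ∫_0^L u'(x)^2 dx.
Compute u'(x) = 8*x**3 + 9*x**2 + 4*x - 1.
Then u(x)^2 = 4*x**8 + 12*x**7 + 17*x**6 + 8*x**5 + 2*x**4 + 2*x**3 + 5*x**2 - 2*x + 1 and u'(x)^2 = 64*x**6 + 144*x**5 + 145*x**4 + 56*x**3 - 2*x**2 - 8*x + 1.
Integrate each monomial from 0 to 4 using ∫_0^4 c·x^n dx = c·4^(n+1)/(n+1):
  ∫_0^4 u(x)^2 dx = ∫_0^4 (4*x^8 + 12*x^7 + 17*x^6 + 8*x^5 + 2*x^4 + 2*x^3 + 5*x^2 - 2*x + 1) dx. Term by term:
    ∫_0^4 4*x^8 dx = 1048576/9;  ∫_0^4 12*x^7 dx = 98304;  ∫_0^4 17*x^6 dx = 278528/7;
    ∫_0^4 8*x^5 dx = 16384/3;  ∫_0^4 2*x^4 dx = 2048/5;  ∫_0^4 2*x^3 dx = 128;
    ∫_0^4 5*x^2 dx = 320/3;  ∫_0^4 -2*x dx = -16;  ∫_0^4 1 dx = 4.
  Sum: 1048576/9 + 98304 + 278528/7 + 16384/3 + 2048/5 + 128 + 320/3 − 16 + 4 = 82119164/315.
  ∫_0^4 u'(x)^2 dx = ∫_0^4 (64*x^6 + 144*x^5 + 145*x^4 + 56*x^3 - 2*x^2 - 8*x + 1) dx. Term by term:
    ∫_0^4 64*x^6 dx = 1048576/7;  ∫_0^4 144*x^5 dx = 98304;  ∫_0^4 145*x^4 dx = 29696;
    ∫_0^4 56*x^3 dx = 3584;  ∫_0^4 -2*x^2 dx = -128/3;  ∫_0^4 -8*x dx = -64;
    ∫_0^4 1 dx = 4.
  Sum: 1048576/7 + 98304 + 29696 + 3584 − 128/3 − 64 + 4 = 5906836/21.
Adding: ||u||_{H^1}^2 = 82119164/315 + 5906836/21 = 170721704/315.


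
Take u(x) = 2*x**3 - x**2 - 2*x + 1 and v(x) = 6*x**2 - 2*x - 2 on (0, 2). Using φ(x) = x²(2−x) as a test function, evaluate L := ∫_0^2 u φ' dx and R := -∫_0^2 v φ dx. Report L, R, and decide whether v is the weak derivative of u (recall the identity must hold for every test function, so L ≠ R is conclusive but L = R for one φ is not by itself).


LHS = -104/15, RHS = -104/15. Yes, v = u' weakly.

u(x) = 2*x**3 - x**2 - 2*x + 1, classical derivative u'(x) = 6*x**2 - 2*x - 2.
φ(x) = x²(2−x), so φ'(x) = x*(4 - 3*x).
Note φ(0) = φ(2) = 0, so the boundary term u·φ vanishes.
LHS = ∫_0^2 u(x) φ'(x) dx = ∫_0^2 (-6*x^5 + 11*x^4 + 2*x^3 - 11*x^2 + 4*x) dx. Term by term:
  ∫_0^2 -6*x^5 dx = -64;  ∫_0^2 11*x^4 dx = 352/5;  ∫_0^2 2*x^3 dx = 8;
  ∫_0^2 -11*x^2 dx = -88/3;  ∫_0^2 4*x dx = 8.
Sum: -64 + 352/5 + 8 − 88/3 + 8 = -104/15.
So LHS = -104/15.
∫_0^2 v(x) φ(x) dx = ∫_0^2 (-6*x^5 + 14*x^4 - 2*x^3 - 4*x^2) dx. Term by term:
  ∫_0^2 -6*x^5 dx = -64;  ∫_0^2 14*x^4 dx = 448/5;  ∫_0^2 -2*x^3 dx = -8;
  ∫_0^2 -4*x^2 dx = -32/3.
Sum: -64 + 448/5 − 8 − 32/3 = 104/15.
So RHS = -∫_0^2 v(x) φ(x) dx = -104/15.
LHS = RHS, so the identity holds for this test φ.
Moreover u is smooth here and v(x) = u'(x) = 6*x**2 - 2*x - 2 pointwise, so the identity holds for every test function. Hence v is the weak derivative of u.


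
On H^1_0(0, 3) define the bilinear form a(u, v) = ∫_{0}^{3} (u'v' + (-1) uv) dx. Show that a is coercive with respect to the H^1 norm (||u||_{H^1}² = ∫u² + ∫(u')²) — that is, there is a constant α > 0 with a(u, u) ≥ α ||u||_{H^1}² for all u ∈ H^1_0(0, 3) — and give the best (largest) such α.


α = (-9 + π^2)/(9 + π^2)

Coercivity of a(·,·) on H^1_0(0, 3) means a(u, u) ≥ α ||u||_{H^1}² for every u ∈ H^1_0.
The interval has length L = 3, and Poincaré/coercivity depend only on L. Here a(u, u) = ∫(u')² + (-1)·∫u².
Here c = -1 < 0 with |c| < (π/L)² = π^2/9, so coercivity still holds. The condition a(u,u) ≥ α||u||_{H^1}² reads (1−α)∫(u')² ≥ (α−c)∫u². Any admissible α is ≤ 1 (rapidly oscillating u have ∫u²/∫(u')² → 0), and α = 1 would force 0 ≥ (1−c)∫u², impossible since c < 1; so 1−α > 0. By the sharp Poincaré inequality on H^1_0 of an interval of length L, ∫(u')² ≥ (π/L)²∫u² with equality for the first sine mode sin(π(x−x₀)/L) (x₀ the left endpoint), so the inequality holds for all u iff (1−α)(π/L)² ≥ α − c, i.e. α ≤ ((π/L)² + c)/((π/L)² + 1) = (1 + c(L/π)²)/(1 + (L/π)²). (Direct route, valid since c ≤ 0: Poincaré gives c∫u² ≥ c(L/π)²∫(u')², so a(u,u) ≥ (1 + c(L/π)²)∫(u')², while ||u||_{H^1}² ≤ (1 + (L/π)²)∫(u')²; dividing yields the same α.) With (π/L)² = π^2/9 and c = -1, the largest admissible constant is α = ((π/L)² + c)/((π/L)² + 1).
Simplifying, α = (-9 + π^2)/(9 + π^2).


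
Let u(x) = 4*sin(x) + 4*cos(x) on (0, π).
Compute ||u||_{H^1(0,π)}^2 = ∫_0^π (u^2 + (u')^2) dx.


||u||_{H^1(0,π)}^2 = 32*π

u'(x) = -4*sin(x) + 4*cos(x).
Expand u² and (u')² and integrate term by term on (0, π), using: for integers n ≥ 1, ∫_0^π sin²(nx) dx = ∫_0^π cos²(nx) dx = π/2; for n ≠ n', ∫_0^π sin(nx)sin(n'x) dx = ∫_0^π cos(nx)cos(n'x) dx = 0; and by product-to-sum, ∫_0^π sin(nx)cos(n'x) dx = ½∫_0^π [sin((n+n')x) + sin((n−n')x)] dx, which is 0 when n+n' is even and 2n/(n²−n'²) when n+n' is odd (it need not vanish on (0, π)).
  u² squared terms: (4)²·∫cos(x)² dx = 16·π/2 = 8*π;  (4)²·∫sin(x)² dx = 16·π/2 = 8*π.
  u² cross terms: 2·(4)·(4)·∫cos(x)·sin(x) dx = 32·(0) = 0.
  So ∫_0^π u² dx = 8*π + 8*π + 0 = 16*π.
  (u')² squared terms: (-4)²·∫sin(x)² dx = 16·π/2 = 8*π;  (4)²·∫cos(x)² dx = 16·π/2 = 8*π.
  (u')² cross terms: 2·(-4)·(4)·∫sin(x)·cos(x) dx = -32·(0) = 0.
  So ∫_0^π (u')² dx = 8*π + 8*π + 0 = 16*π.
||u||_{H^1}^2 = (16*π) + (16*π) = 32*π.


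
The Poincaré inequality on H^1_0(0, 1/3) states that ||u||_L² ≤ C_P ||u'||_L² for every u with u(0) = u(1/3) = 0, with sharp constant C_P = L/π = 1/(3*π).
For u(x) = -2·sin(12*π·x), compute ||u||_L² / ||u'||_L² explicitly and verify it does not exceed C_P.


||u||_L² / ||u'||_L² = 1/(12*π) < C_P = 1/(3*π).

u(x) = -2·sin(12*π·x), so u'(x) = -24*π*cos(12*π*x).
Writing u(x) = A·sin(kπx/L) with A = -2 and k = 4, use ∫_0^L sin²(kπx/L) dx = L/2 and ∫_0^L cos²(kπx/L) dx = L/2.
u² = 4·sin²(12*π·x) and (u')² = 576*π^2·cos²(12*π·x), and each of sin², cos² integrates to L/2 = 1/6 over (0, 1/3).
∫_0^1/3 u² dx = 2/3, so ||u||_L² = sqrt(6)/3.
∫_0^1/3 (u')² dx = 96*π^2, so ||u'||_L² = 4*sqrt(6)*π.
Ratio ||u||_L² / ||u'||_L² = 1/(12*π).
Sharp Poincaré constant on H^1_0(0, 1/3) is C_P = L/π = 1/(3*π), achieved by sin(3*π·x).
This is the k = 4 harmonic; the ratio L/(kπ) is strictly less than C_P = L/π, consistent with the sharp inequality ||u||_L² ≤ C_P ||u'||_L².


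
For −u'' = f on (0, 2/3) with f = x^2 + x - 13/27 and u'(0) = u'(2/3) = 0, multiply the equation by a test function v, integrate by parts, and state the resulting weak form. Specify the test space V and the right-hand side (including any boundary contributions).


V = H^1(0, 2/3) (no boundary constraint on v; u is determined up to an additive constant); weak form: ∫_0^2/3 u'v' dx = ∫_0^2/3 (x^2 + x - 13/27) v dx for all v ∈ V.

Multiply both sides by a test function v and integrate from 0 to 2/3:
  ∫_0^2/3 −u''(x) v(x) dx = ∫_0^2/3 f(x) v(x) dx.
Integrate the LHS by parts once:
  ∫_0^2/3 −u'' v dx = −[u'(x) v(x)]_0^2/3 + ∫_0^2/3 u'(x) v'(x) dx.
Thus ∫_0^2/3 u'(x) v'(x) dx = ∫_0^2/3 f(x) v(x) dx + [u'(x) v(x)]_0^2/3.
Choose V so that boundary terms are either known or forced to vanish.
u has homogeneous Neumann: u'(0) = u'(2/3) = 0. So [u' v]_0^2/3 = 0·v(2/3) − 0·v(0) = 0 for any v; take V = H^1(0, 2/3).
Weak formulation: find u (satisfying any essential BC) such that ∫_0^2/3 u'(x) v'(x) dx = ∫_0^2/3 f v dx for all v ∈ V (homogeneous Neumann, so boundary terms vanish).
Substituting f(x) = x^2 + x - 13/27, the right-hand side is ∫_0^2/3 (x^2 + x - 13/27) v dx.
Compatibility check (pure Neumann): taking v ≡ 1 ∈ V gives 0 = ∫_0^2/3 f dx + (0) − (0), i.e. ∫_0^2/3 f dx must equal u'(0) − u'(2/3) = 0. Indeed ∫_0^2/3 (x^2 + x - 13/27) dx = 0, so the data are compatible. The solution is then unique only up to an additive constant (fix it e.g. by requiring ∫_0^2/3 u dx = 0).


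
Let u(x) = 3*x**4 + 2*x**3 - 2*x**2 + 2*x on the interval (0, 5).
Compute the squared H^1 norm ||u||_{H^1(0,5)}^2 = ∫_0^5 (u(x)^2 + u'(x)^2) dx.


||u||_{H^1}^2 = 61778355/14

The H^1 norm (squared) on an interval (0, L) is
  ||u||_{H^1}^2 = ∫_0^L u(x)^2 dx + ∫_0^L u'(x)^2 dx.
Compute u'(x) = 12*x**3 + 6*x**2 - 4*x + 2.
Then u(x)^2 = 9*x**8 + 12*x**7 - 8*x**6 + 4*x**5 + 12*x**4 - 8*x**3 + 4*x**2 and u'(x)^2 = 144*x**6 + 144*x**5 - 60*x**4 + 40*x**2 - 16*x + 4.
Integrate each monomial from 0 to 5 using ∫_0^5 c·x^n dx = c·5^(n+1)/(n+1):
  ∫_0^5 u(x)^2 dx = ∫_0^5 (9*x^8 + 12*x^7 - 8*x^6 + 4*x^5 + 12*x^4 - 8*x^3 + 4*x^2) dx. Term by term:
    ∫_0^5 9*x^8 dx = 1953125;  ∫_0^5 12*x^7 dx = 1171875/2;  ∫_0^5 -8*x^6 dx = -625000/7;
    ∫_0^5 4*x^5 dx = 31250/3;  ∫_0^5 12*x^4 dx = 7500;  ∫_0^5 -8*x^3 dx = -1250;
    ∫_0^5 4*x^2 dx = 500/3.
  Sum: 1953125 + 1171875/2 − 625000/7 + 31250/3 + 7500 − 1250 + 500/3 = 103597625/42.
  ∫_0^5 u'(x)^2 dx = ∫_0^5 (144*x^6 + 144*x^5 - 60*x^4 + 40*x^2 - 16*x + 4) dx. Term by term:
    ∫_0^5 144*x^6 dx = 11250000/7;  ∫_0^5 144*x^5 dx = 375000;  ∫_0^5 -60*x^4 dx = -37500;
    ∫_0^5 40*x^2 dx = 5000/3;  ∫_0^5 -16*x dx = -200;  ∫_0^5 4 dx = 20.
  Sum: 11250000/7 + 375000 − 37500 + 5000/3 − 200 + 20 = 40868720/21.
Adding: ||u||_{H^1}^2 = 103597625/42 + 40868720/21 = 61778355/14.


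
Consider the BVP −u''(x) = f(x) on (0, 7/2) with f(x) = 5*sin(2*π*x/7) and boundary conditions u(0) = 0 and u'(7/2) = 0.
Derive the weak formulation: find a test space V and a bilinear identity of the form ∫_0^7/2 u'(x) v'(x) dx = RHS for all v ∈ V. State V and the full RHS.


V = {v ∈ H^1(0, 7/2) : v(0) = 0} (test functions vanish at x = 0 where u is specified); weak form: ∫_0^7/2 u'v' dx = ∫_0^7/2 (5*sin(2*π*x/7)) v dx for all v ∈ V.

Multiply both sides by a test function v and integrate from 0 to 7/2:
  ∫_0^7/2 −u''(x) v(x) dx = ∫_0^7/2 f(x) v(x) dx.
Integrate the LHS by parts once:
  ∫_0^7/2 −u'' v dx = −[u'(x) v(x)]_0^7/2 + ∫_0^7/2 u'(x) v'(x) dx.
Thus ∫_0^7/2 u'(x) v'(x) dx = ∫_0^7/2 f(x) v(x) dx + [u'(x) v(x)]_0^7/2.
Choose V so that boundary terms are either known or forced to vanish.
Mixed BC: u(0) = 0 (Dirichlet) and u'(7/2) = 0 (Neumann). Define V = {v ∈ H^1(0, 7/2) : v(0) = 0}. Then [u' v]_0^7/2 = u'(7/2)·v(7/2) − u'(0)·0 = 0.
Weak formulation: find u (satisfying any essential BC) such that ∫_0^7/2 u'(x) v'(x) dx = ∫_0^7/2 f v dx for all v ∈ V (Dirichlet at 0 absorbed into V; the Neumann datum at x = 7/2 is zero, so no boundary term remains).
Substituting f(x) = 5*sin(2*π*x/7), the right-hand side is ∫_0^7/2 (5*sin(2*π*x/7)) v dx.


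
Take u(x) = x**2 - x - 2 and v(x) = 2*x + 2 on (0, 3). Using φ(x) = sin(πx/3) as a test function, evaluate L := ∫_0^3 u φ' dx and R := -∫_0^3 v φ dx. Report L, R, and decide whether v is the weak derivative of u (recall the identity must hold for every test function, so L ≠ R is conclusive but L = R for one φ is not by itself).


LHS = -12/π, RHS = -30/π. No, v is not the weak derivative of u.

u(x) = x**2 - x - 2, classical derivative u'(x) = 2*x - 1.
φ(x) = sin(πx/3), so φ'(x) = π*cos(π*x/3)/3.
Note φ(0) = φ(3) = 0, so the boundary term u·φ vanishes.
LHS = ∫_0^3 u(x) φ'(x) dx = ∫_0^3 (π*x^2*cos(π*x/3)/3 - π*x*cos(π*x/3)/3 - 2*π*cos(π*x/3)/3) dx. Term by term:
  ∫_0^3 -2*π*cos(π*x/3)/3 dx = 0;  ∫_0^3 -π*x*cos(π*x/3)/3 dx = 6/π;  ∫_0^3 π*x^2*cos(π*x/3)/3 dx = -18/π.
Sum: 0 + 6/π − 18/π = -12/π.
So LHS = -12/π.
∫_0^3 v(x) φ(x) dx = ∫_0^3 (2*x*sin(π*x/3) + 2*sin(π*x/3)) dx. Term by term:
  ∫_0^3 2*sin(π*x/3) dx = 12/π;  ∫_0^3 2*x*sin(π*x/3) dx = 18/π.
Sum: 12/π + 18/π = 30/π.
So RHS = -∫_0^3 v(x) φ(x) dx = -30/π.
LHS − RHS = 18/π ≠ 0, so the identity fails.
(For a valid weak derivative the identity must hold for EVERY test function, in particular this one. The failure shows v is NOT the weak derivative of u.)
Correct weak derivative would be u'(x) = 2*x - 1.


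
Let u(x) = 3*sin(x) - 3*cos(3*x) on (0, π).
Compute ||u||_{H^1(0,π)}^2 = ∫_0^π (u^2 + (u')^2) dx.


||u||_{H^1(0,π)}^2 = 54*π

u'(x) = 9*sin(3*x) + 3*cos(x).
Expand u² and (u')² and integrate term by term on (0, π), using: for integers n ≥ 1, ∫_0^π sin²(nx) dx = ∫_0^π cos²(nx) dx = π/2; for n ≠ n', ∫_0^π sin(nx)sin(n'x) dx = ∫_0^π cos(nx)cos(n'x) dx = 0; and by product-to-sum, ∫_0^π sin(nx)cos(n'x) dx = ½∫_0^π [sin((n+n')x) + sin((n−n')x)] dx, which is 0 when n+n' is even and 2n/(n²−n'²) when n+n' is odd (it need not vanish on (0, π)).
  u² squared terms: (-3)²·∫cos(3x)² dx = 9·π/2 = 9*π/2;  (3)²·∫sin(x)² dx = 9·π/2 = 9*π/2.
  u² cross terms: 2·(-3)·(3)·∫cos(3x)·sin(x) dx = -18·(0) = 0.
  So ∫_0^π u² dx = 9*π/2 + 9*π/2 + 0 = 9*π.
  (u')² squared terms: (3)²·∫cos(x)² dx = 9·π/2 = 9*π/2;  (9)²·∫sin(3x)² dx = 81·π/2 = 81*π/2.
  (u')² cross terms: 2·(3)·(9)·∫cos(x)·sin(3x) dx = 54·(0) = 0.
  So ∫_0^π (u')² dx = 9*π/2 + 81*π/2 + 0 = 45*π.
||u||_{H^1}^2 = (9*π) + (45*π) = 54*π.


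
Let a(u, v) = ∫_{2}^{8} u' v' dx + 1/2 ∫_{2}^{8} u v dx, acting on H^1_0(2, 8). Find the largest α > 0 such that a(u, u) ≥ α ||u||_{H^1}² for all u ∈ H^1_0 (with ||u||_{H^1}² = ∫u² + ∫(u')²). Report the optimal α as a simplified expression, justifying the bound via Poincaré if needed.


α = (π^2 + 18)/(π^2 + 36)

Coercivity of a(·,·) on H^1_0(2, 8) means a(u, u) ≥ α ||u||_{H^1}² for every u ∈ H^1_0.
The interval has length L = 6, and Poincaré/coercivity depend only on L. Here a(u, u) = ∫(u')² + (1/2)·∫u².
Here 0 < c = 1/2 < 1. The condition a(u,u) ≥ α||u||_{H^1}² reads (1−α)∫(u')² ≥ (α−c)∫u². Any admissible α is ≤ 1 (rapidly oscillating u have ∫u²/∫(u')² → 0), and α = 1 would force 0 ≥ (1−c)∫u², impossible since c < 1; so 1−α > 0. By the sharp Poincaré inequality on H^1_0 of an interval of length L, ∫(u')² ≥ (π/L)²∫u² with equality for the first sine mode sin(π(x−x₀)/L) (x₀ the left endpoint), so the inequality holds for all u iff (1−α)(π/L)² ≥ α − c, i.e. α ≤ ((π/L)² + c)/((π/L)² + 1) = (1 + c(L/π)²)/(1 + (L/π)²). With (π/L)² = π^2/36 and c = 1/2, the largest admissible constant is α = ((π/L)² + c)/((π/L)² + 1).
Simplifying, α = (π^2 + 18)/(π^2 + 36).


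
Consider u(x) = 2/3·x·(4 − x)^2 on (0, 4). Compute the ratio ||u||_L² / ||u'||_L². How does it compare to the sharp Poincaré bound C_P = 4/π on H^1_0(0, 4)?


||u||_L² / ||u'||_L² = 2*sqrt(14)/7 < C_P = 4/π.

u(x) = 2/3·x·(4 − x)^2, so u'(x) = 2*x^2 - 32*x/3 + 32/3.
u(x) = 2/3·x·(4 − x)^2 vanishes at x = 0 and x = 4, so u ∈ H^1_0(0, 4). Differentiate via the product rule and integrate the resulting polynomials term by term.
  ∫_0^4 u² dx = ∫_0^4 (4*x^6/9 - 64*x^5/9 + 128*x^4/3 - 1024*x^3/9 + 1024*x^2/9) dx. Term by term:
    ∫_0^4 4*x^6/9 dx = 65536/63;  ∫_0^4 -64*x^5/9 dx = -131072/27;  ∫_0^4 128*x^4/3 dx = 131072/15;
    ∫_0^4 -1024*x^3/9 dx = -65536/9;  ∫_0^4 1024*x^2/9 dx = 65536/27.
  Sum: 65536/63 − 131072/27 + 131072/15 − 65536/9 + 65536/27 = 65536/945.
  ∫_0^4 (u')² dx = ∫_0^4 (4*x^4 - 128*x^3/3 + 1408*x^2/9 - 2048*x/9 + 1024/9) dx. Term by term:
    ∫_0^4 4*x^4 dx = 4096/5;  ∫_0^4 -128*x^3/3 dx = -8192/3;  ∫_0^4 1408*x^2/9 dx = 90112/27;
    ∫_0^4 -2048*x/9 dx = -16384/9;  ∫_0^4 1024/9 dx = 4096/9.
  Sum: 4096/5 − 8192/3 + 90112/27 − 16384/9 + 4096/9 = 8192/135.
∫_0^4 u² dx = 65536/945, so ||u||_L² = 256*sqrt(105)/315.
∫_0^4 (u')² dx = 8192/135, so ||u'||_L² = 64*sqrt(30)/45.
Ratio ||u||_L² / ||u'||_L² = 2*sqrt(14)/7.
Sharp Poincaré constant on H^1_0(0, 4) is C_P = L/π = 4/π, achieved by sin(π/4·x).
A polynomial bump cannot attain the sharp Poincaré constant (only the first sine eigenfunction does), so the ratio is strictly less than C_P, consistent with ||u||_L² ≤ C_P ||u'||_L².


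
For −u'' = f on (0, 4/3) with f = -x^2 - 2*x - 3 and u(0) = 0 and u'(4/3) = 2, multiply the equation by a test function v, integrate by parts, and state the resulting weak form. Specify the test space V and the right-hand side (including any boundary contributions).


V = {v ∈ H^1(0, 4/3) : v(0) = 0} (test functions vanish at x = 0 where u is specified); weak form: ∫_0^4/3 u'v' dx = ∫_0^4/3 (-x^2 - 2*x - 3) v dx + 2·v(4/3) for all v ∈ V.

Multiply both sides by a test function v and integrate from 0 to 4/3:
  ∫_0^4/3 −u''(x) v(x) dx = ∫_0^4/3 f(x) v(x) dx.
Integrate the LHS by parts once:
  ∫_0^4/3 −u'' v dx = −[u'(x) v(x)]_0^4/3 + ∫_0^4/3 u'(x) v'(x) dx.
Thus ∫_0^4/3 u'(x) v'(x) dx = ∫_0^4/3 f(x) v(x) dx + [u'(x) v(x)]_0^4/3.
Choose V so that boundary terms are either known or forced to vanish.
Mixed BC: u(0) = 0 (Dirichlet) and u'(4/3) = 2 (Neumann). Define V = {v ∈ H^1(0, 4/3) : v(0) = 0}. Then [u' v]_0^4/3 = u'(4/3)·v(4/3) − u'(0)·0 = 2·v(4/3).
Weak formulation: find u (satisfying any essential BC) such that ∫_0^4/3 u'(x) v'(x) dx = ∫_0^4/3 f v dx + 2·v(4/3) for all v ∈ V (Dirichlet at 0 absorbed into V; Neumann datum at x = 4/3 contributes the boundary term).
Substituting f(x) = -x^2 - 2*x - 3, the right-hand side is ∫_0^4/3 (-x^2 - 2*x - 3) v dx + 2·v(4/3).


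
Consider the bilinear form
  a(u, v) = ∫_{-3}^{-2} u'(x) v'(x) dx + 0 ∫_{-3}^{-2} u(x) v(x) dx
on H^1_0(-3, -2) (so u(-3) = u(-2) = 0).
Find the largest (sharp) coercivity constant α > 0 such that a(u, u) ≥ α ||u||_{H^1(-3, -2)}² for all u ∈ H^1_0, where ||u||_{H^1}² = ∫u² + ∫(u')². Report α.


α = π^2/(1 + π^2)

Coercivity of a(·,·) on H^1_0(-3, -2) means a(u, u) ≥ α ||u||_{H^1}² for every u ∈ H^1_0.
The interval has length L = 1, and Poincaré/coercivity depend only on L. Here a(u, u) = ∫(u')² + (0)·∫u².
Here c = 0, so a(u,u) = ∫(u')² alone. The condition a(u,u) ≥ α||u||_{H^1}² reads (1−α)∫(u')² ≥ (α−c)∫u². Any admissible α is ≤ 1 (rapidly oscillating u have ∫u²/∫(u')² → 0), and α = 1 would force 0 ≥ (1−c)∫u², impossible since c < 1; so 1−α > 0. By the sharp Poincaré inequality on H^1_0 of an interval of length L, ∫(u')² ≥ (π/L)²∫u² with equality for the first sine mode sin(π(x−x₀)/L) (x₀ the left endpoint), so the inequality holds for all u iff (1−α)(π/L)² ≥ α − c, i.e. α ≤ ((π/L)² + c)/((π/L)² + 1) = (1 + c(L/π)²)/(1 + (L/π)²). (Direct route, valid since c ≤ 0: Poincaré gives c∫u² ≥ c(L/π)²∫(u')², so a(u,u) ≥ (1 + c(L/π)²)∫(u')², while ||u||_{H^1}² ≤ (1 + (L/π)²)∫(u')²; dividing yields the same α.) With (π/L)² = π^2 and c = 0, the largest admissible constant is α = ((π/L)² + c)/((π/L)² + 1).
Simplifying, α = π^2/(1 + π^2).


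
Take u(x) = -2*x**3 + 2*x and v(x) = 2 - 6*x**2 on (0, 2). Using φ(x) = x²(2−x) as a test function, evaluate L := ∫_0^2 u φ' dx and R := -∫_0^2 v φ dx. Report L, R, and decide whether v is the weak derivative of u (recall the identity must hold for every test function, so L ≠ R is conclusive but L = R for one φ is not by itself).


LHS = 152/15, RHS = 152/15. Yes, v = u' weakly.

u(x) = -2*x**3 + 2*x, classical derivative u'(x) = 2 - 6*x**2.
φ(x) = x²(2−x), so φ'(x) = x*(4 - 3*x).
Note φ(0) = φ(2) = 0, so the boundary term u·φ vanishes.
LHS = ∫_0^2 u(x) φ'(x) dx = ∫_0^2 (6*x^5 - 8*x^4 - 6*x^3 + 8*x^2) dx. Term by term:
  ∫_0^2 6*x^5 dx = 64;  ∫_0^2 -8*x^4 dx = -256/5;  ∫_0^2 -6*x^3 dx = -24;
  ∫_0^2 8*x^2 dx = 64/3.
Sum: 64 − 256/5 − 24 + 64/3 = 152/15.
So LHS = 152/15.
∫_0^2 v(x) φ(x) dx = ∫_0^2 (6*x^5 - 12*x^4 - 2*x^3 + 4*x^2) dx. Term by term:
  ∫_0^2 6*x^5 dx = 64;  ∫_0^2 -12*x^4 dx = -384/5;  ∫_0^2 -2*x^3 dx = -8;
  ∫_0^2 4*x^2 dx = 32/3.
Sum: 64 − 384/5 − 8 + 32/3 = -152/15.
So RHS = -∫_0^2 v(x) φ(x) dx = 152/15.
LHS = RHS, so the identity holds for this test φ.
Moreover u is smooth here and v(x) = u'(x) = 2 - 6*x**2 pointwise, so the identity holds for every test function. Hence v is the weak derivative of u.


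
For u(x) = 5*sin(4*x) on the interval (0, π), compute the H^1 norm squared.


||u||_{H^1(0,π)}^2 = 425*π/2

u'(x) = 20*cos(4*x).
Expand u² and (u')² and integrate term by term on (0, π), using: for integers n ≥ 1, ∫_0^π sin²(nx) dx = ∫_0^π cos²(nx) dx = π/2; for n ≠ n', ∫_0^π sin(nx)sin(n'x) dx = ∫_0^π cos(nx)cos(n'x) dx = 0; and by product-to-sum, ∫_0^π sin(nx)cos(n'x) dx = ½∫_0^π [sin((n+n')x) + sin((n−n')x)] dx, which is 0 when n+n' is even and 2n/(n²−n'²) when n+n' is odd (it need not vanish on (0, π)).
  u² squared terms: (5)²·∫sin(4x)² dx = 25·π/2 = 25*π/2.
  So ∫_0^π u² dx = 25*π/2.
  (u')² squared terms: (20)²·∫cos(4x)² dx = 400·π/2 = 200*π.
  So ∫_0^π (u')² dx = 200*π.
||u||_{H^1}^2 = (25*π/2) + (200*π) = 425*π/2.


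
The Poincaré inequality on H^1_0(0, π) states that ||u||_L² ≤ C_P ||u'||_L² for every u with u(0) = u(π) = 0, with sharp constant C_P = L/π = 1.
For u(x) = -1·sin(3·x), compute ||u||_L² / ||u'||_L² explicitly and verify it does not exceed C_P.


||u||_L² / ||u'||_L² = 1/3 < C_P = 1.

u(x) = -1·sin(3·x), so u'(x) = -3*cos(3*x).
Writing u(x) = A·sin(kπx/L) with A = -1 and k = 3, use ∫_0^L sin²(kπx/L) dx = L/2 and ∫_0^L cos²(kπx/L) dx = L/2.
u² = 1·sin²(3·x) and (u')² = 9·cos²(3·x), and each of sin², cos² integrates to L/2 = π/2 over (0, π).
∫_0^π u² dx = π/2, so ||u||_L² = sqrt(2)*sqrt(π)/2.
∫_0^π (u')² dx = 9*π/2, so ||u'||_L² = 3*sqrt(2)*sqrt(π)/2.
Ratio ||u||_L² / ||u'||_L² = 1/3.
Sharp Poincaré constant on H^1_0(0, π) is C_P = L/π = 1, achieved by sin(x).
This is the k = 3 harmonic; the ratio L/(kπ) is strictly less than C_P = L/π, consistent with the sharp inequality ||u||_L² ≤ C_P ||u'||_L².


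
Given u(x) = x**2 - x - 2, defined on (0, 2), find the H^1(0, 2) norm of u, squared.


||u||_{H^1}^2 = 166/15

The H^1 norm (squared) on an interval (0, L) is
  ||u||_{H^1}^2 = ∫_0^L u(x)^2 dx + ∫_0^L u'(x)^2 dx.
Compute u'(x) = 2*x - 1.
Then u(x)^2 = x**4 - 2*x**3 - 3*x**2 + 4*x + 4 and u'(x)^2 = 4*x**2 - 4*x + 1.
Integrate each monomial from 0 to 2 using ∫_0^2 c·x^n dx = c·2^(n+1)/(n+1):
  ∫_0^2 u(x)^2 dx = ∫_0^2 (x^4 - 2*x^3 - 3*x^2 + 4*x + 4) dx. Term by term:
    ∫_0^2 x^4 dx = 32/5;  ∫_0^2 -2*x^3 dx = -8;  ∫_0^2 -3*x^2 dx = -8;
    ∫_0^2 4*x dx = 8;  ∫_0^2 4 dx = 8.
  Sum: 32/5 − 8 − 8 + 8 + 8 = 32/5.
  ∫_0^2 u'(x)^2 dx = ∫_0^2 (4*x^2 - 4*x + 1) dx. Term by term:
    ∫_0^2 4*x^2 dx = 32/3;  ∫_0^2 -4*x dx = -8;  ∫_0^2 1 dx = 2.
  Sum: 32/3 − 8 + 2 = 14/3.
Adding: ||u||_{H^1}^2 = 32/5 + 14/3 = 166/15.


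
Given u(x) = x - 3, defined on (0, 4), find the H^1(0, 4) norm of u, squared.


||u||_{H^1}^2 = 40/3

The H^1 norm (squared) on an interval (0, L) is
  ||u||_{H^1}^2 = ∫_0^L u(x)^2 dx + ∫_0^L u'(x)^2 dx.
Compute u'(x) = 1.
Then u(x)^2 = x**2 - 6*x + 9 and u'(x)^2 = 1.
Integrate each monomial from 0 to 4 using ∫_0^4 c·x^n dx = c·4^(n+1)/(n+1):
  ∫_0^4 u(x)^2 dx = ∫_0^4 (x^2 - 6*x + 9) dx. Term by term:
    ∫_0^4 x^2 dx = 64/3;  ∫_0^4 -6*x dx = -48;  ∫_0^4 9 dx = 36.
  Sum: 64/3 − 48 + 36 = 28/3.
  ∫_0^4 u'(x)^2 dx = ∫_0^4 (1) dx. Term by term:
    ∫_0^4 1 dx = 4.
Adding: ||u||_{H^1}^2 = 28/3 + 4 = 40/3.


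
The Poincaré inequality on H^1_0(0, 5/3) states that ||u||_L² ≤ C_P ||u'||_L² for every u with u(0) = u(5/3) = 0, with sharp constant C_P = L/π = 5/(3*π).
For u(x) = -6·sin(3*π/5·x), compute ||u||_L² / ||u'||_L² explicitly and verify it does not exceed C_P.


||u||_L² / ||u'||_L² = 5/(3*π) = C_P.

u(x) = -6·sin(3*π/5·x), so u'(x) = -18*π*cos(3*π*x/5)/5.
Writing u(x) = A·sin(kπx/L) with A = -6 and k = 1, use ∫_0^L sin²(kπx/L) dx = L/2 and ∫_0^L cos²(kπx/L) dx = L/2.
u² = 36·sin²(3*π/5·x) and (u')² = 324*π^2/25·cos²(3*π/5·x), and each of sin², cos² integrates to L/2 = 5/6 over (0, 5/3).
∫_0^5/3 u² dx = 30, so ||u||_L² = sqrt(30).
∫_0^5/3 (u')² dx = 54*π^2/5, so ||u'||_L² = 3*sqrt(30)*π/5.
Ratio ||u||_L² / ||u'||_L² = 5/(3*π).
Sharp Poincaré constant on H^1_0(0, 5/3) is C_P = L/π = 5/(3*π), achieved by sin(3*π/5·x).
This is the k = 1 eigenfunction (up to amplitude), so the ratio equals the sharp Poincaré constant exactly.


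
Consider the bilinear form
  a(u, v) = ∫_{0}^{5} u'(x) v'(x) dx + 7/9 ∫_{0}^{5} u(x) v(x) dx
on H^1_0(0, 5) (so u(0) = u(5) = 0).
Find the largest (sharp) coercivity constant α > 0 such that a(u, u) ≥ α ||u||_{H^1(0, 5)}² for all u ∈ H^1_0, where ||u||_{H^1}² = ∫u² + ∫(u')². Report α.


α = (π^2 + 175/9)/(π^2 + 25)

Coercivity of a(·,·) on H^1_0(0, 5) means a(u, u) ≥ α ||u||_{H^1}² for every u ∈ H^1_0.
The interval has length L = 5, and Poincaré/coercivity depend only on L. Here a(u, u) = ∫(u')² + (7/9)·∫u².
Here 0 < c = 7/9 < 1. The condition a(u,u) ≥ α||u||_{H^1}² reads (1−α)∫(u')² ≥ (α−c)∫u². Any admissible α is ≤ 1 (rapidly oscillating u have ∫u²/∫(u')² → 0), and α = 1 would force 0 ≥ (1−c)∫u², impossible since c < 1; so 1−α > 0. By the sharp Poincaré inequality on H^1_0 of an interval of length L, ∫(u')² ≥ (π/L)²∫u² with equality for the first sine mode sin(π(x−x₀)/L) (x₀ the left endpoint), so the inequality holds for all u iff (1−α)(π/L)² ≥ α − c, i.e. α ≤ ((π/L)² + c)/((π/L)² + 1) = (1 + c(L/π)²)/(1 + (L/π)²). With (π/L)² = π^2/25 and c = 7/9, the largest admissible constant is α = ((π/L)² + c)/((π/L)² + 1).
Simplifying, α = (π^2 + 175/9)/(π^2 + 25).


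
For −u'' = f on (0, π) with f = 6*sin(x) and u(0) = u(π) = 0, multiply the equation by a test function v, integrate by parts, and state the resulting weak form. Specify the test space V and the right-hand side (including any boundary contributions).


V = H^1_0(0, π) (so v(0) = v(π) = 0); weak form: ∫_0^π u'v' dx = ∫_0^π (6*sin(x)) v dx for all v ∈ V.

Multiply both sides by a test function v and integrate from 0 to π:
  ∫_0^π −u''(x) v(x) dx = ∫_0^π f(x) v(x) dx.
Integrate the LHS by parts once:
  ∫_0^π −u'' v dx = −[u'(x) v(x)]_0^π + ∫_0^π u'(x) v'(x) dx.
Thus ∫_0^π u'(x) v'(x) dx = ∫_0^π f(x) v(x) dx + [u'(x) v(x)]_0^π.
Choose V so that boundary terms are either known or forced to vanish.
u is Dirichlet: u(0) = u(π) = 0. Let V = H^1_0(0, π); then v(0) = v(π) = 0, and [u' v]_0^π = 0.
Weak formulation: find u (satisfying any essential BC) such that ∫_0^π u'(x) v'(x) dx = ∫_0^π f v dx for all v ∈ V.
Substituting f(x) = 6*sin(x), the right-hand side is ∫_0^π (6*sin(x)) v dx.


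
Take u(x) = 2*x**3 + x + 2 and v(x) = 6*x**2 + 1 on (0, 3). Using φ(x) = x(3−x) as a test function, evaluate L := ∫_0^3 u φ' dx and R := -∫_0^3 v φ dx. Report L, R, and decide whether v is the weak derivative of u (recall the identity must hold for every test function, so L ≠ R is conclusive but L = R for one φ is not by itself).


LHS = -387/5, RHS = -387/5. Yes, v = u' weakly.

u(x) = 2*x**3 + x + 2, classical derivative u'(x) = 6*x**2 + 1.
φ(x) = x(3−x), so φ'(x) = 3 - 2*x.
Note φ(0) = φ(3) = 0, so the boundary term u·φ vanishes.
LHS = ∫_0^3 u(x) φ'(x) dx = ∫_0^3 (-4*x^4 + 6*x^3 - 2*x^2 - x + 6) dx. Term by term:
  ∫_0^3 -4*x^4 dx = -972/5;  ∫_0^3 6*x^3 dx = 243/2;  ∫_0^3 -2*x^2 dx = -18;
  ∫_0^3 -x dx = -9/2;  ∫_0^3 6 dx = 18.
Sum: -972/5 + 243/2 − 18 − 9/2 + 18 = -387/5.
So LHS = -387/5.
∫_0^3 v(x) φ(x) dx = ∫_0^3 (-6*x^4 + 18*x^3 - x^2 + 3*x) dx. Term by term:
  ∫_0^3 -6*x^4 dx = -1458/5;  ∫_0^3 18*x^3 dx = 729/2;  ∫_0^3 -x^2 dx = -9;
  ∫_0^3 3*x dx = 27/2.
Sum: -1458/5 + 729/2 − 9 + 27/2 = 387/5.
So RHS = -∫_0^3 v(x) φ(x) dx = -387/5.
LHS = RHS, so the identity holds for this test φ.
Moreover u is smooth here and v(x) = u'(x) = 6*x**2 + 1 pointwise, so the identity holds for every test function. Hence v is the weak derivative of u.


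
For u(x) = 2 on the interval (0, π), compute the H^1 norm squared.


||u||_{H^1(0,π)}^2 = 4*π

u'(x) = 0.
Expand u² and (u')² and integrate term by term on (0, π), using: for integers n ≥ 1, ∫_0^π sin²(nx) dx = ∫_0^π cos²(nx) dx = π/2; for n ≠ n', ∫_0^π sin(nx)sin(n'x) dx = ∫_0^π cos(nx)cos(n'x) dx = 0; and by product-to-sum, ∫_0^π sin(nx)cos(n'x) dx = ½∫_0^π [sin((n+n')x) + sin((n−n')x)] dx, which is 0 when n+n' is even and 2n/(n²−n'²) when n+n' is odd (it need not vanish on (0, π)). For the constant mode: ∫_0^π 1 dx = π, ∫_0^π cos(nx) dx = 0, ∫_0^π sin(nx) dx = (1−(−1)^n)/n.
  u² squared terms: (2)²·∫1 dx = 4·π = 4*π.
  So ∫_0^π u² dx = 4*π.
  u' ≡ 0, so ∫_0^π (u')² dx = 0.
||u||_{H^1}^2 = (4*π) + (0) = 4*π.


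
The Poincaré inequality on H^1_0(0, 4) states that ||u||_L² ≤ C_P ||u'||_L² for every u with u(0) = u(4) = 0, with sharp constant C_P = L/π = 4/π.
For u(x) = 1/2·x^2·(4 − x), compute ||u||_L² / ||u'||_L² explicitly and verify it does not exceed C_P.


||u||_L² / ||u'||_L² = 2*sqrt(14)/7 < C_P = 4/π.

u(x) = 1/2·x^2·(4 − x), so u'(x) = x*(8 - 3*x)/2.
u(x) = 1/2·x^2·(4 − x) vanishes at x = 0 and x = 4, so u ∈ H^1_0(0, 4). Differentiate via the product rule and integrate the resulting polynomials term by term.
  ∫_0^4 u² dx = ∫_0^4 (x^6/4 - 2*x^5 + 4*x^4) dx. Term by term:
    ∫_0^4 x^6/4 dx = 4096/7;  ∫_0^4 -2*x^5 dx = -4096/3;  ∫_0^4 4*x^4 dx = 4096/5.
  Sum: 4096/7 − 4096/3 + 4096/5 = 4096/105.
  ∫_0^4 (u')² dx = ∫_0^4 (9*x^4/4 - 12*x^3 + 16*x^2) dx. Term by term:
    ∫_0^4 9*x^4/4 dx = 2304/5;  ∫_0^4 -12*x^3 dx = -768;  ∫_0^4 16*x^2 dx = 1024/3.
  Sum: 2304/5 − 768 + 1024/3 = 512/15.
∫_0^4 u² dx = 4096/105, so ||u||_L² = 64*sqrt(105)/105.
∫_0^4 (u')² dx = 512/15, so ||u'||_L² = 16*sqrt(30)/15.
Ratio ||u||_L² / ||u'||_L² = 2*sqrt(14)/7.
Sharp Poincaré constant on H^1_0(0, 4) is C_P = L/π = 4/π, achieved by sin(π/4·x).
A polynomial bump cannot attain the sharp Poincaré constant (only the first sine eigenfunction does), so the ratio is strictly less than C_P, consistent with ||u||_L² ≤ C_P ||u'||_L².


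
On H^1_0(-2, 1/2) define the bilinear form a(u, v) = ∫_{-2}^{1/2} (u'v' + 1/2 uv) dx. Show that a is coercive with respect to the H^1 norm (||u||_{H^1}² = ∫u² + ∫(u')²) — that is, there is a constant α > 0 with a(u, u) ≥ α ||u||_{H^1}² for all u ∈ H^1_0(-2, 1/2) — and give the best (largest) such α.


α = (25 + 8*π^2)/(2*(25 + 4*π^2))

Coercivity of a(·,·) on H^1_0(-2, 1/2) means a(u, u) ≥ α ||u||_{H^1}² for every u ∈ H^1_0.
The interval has length L = 5/2, and Poincaré/coercivity depend only on L. Here a(u, u) = ∫(u')² + (1/2)·∫u².
Here 0 < c = 1/2 < 1. The condition a(u,u) ≥ α||u||_{H^1}² reads (1−α)∫(u')² ≥ (α−c)∫u². Any admissible α is ≤ 1 (rapidly oscillating u have ∫u²/∫(u')² → 0), and α = 1 would force 0 ≥ (1−c)∫u², impossible since c < 1; so 1−α > 0. By the sharp Poincaré inequality on H^1_0 of an interval of length L, ∫(u')² ≥ (π/L)²∫u² with equality for the first sine mode sin(π(x−x₀)/L) (x₀ the left endpoint), so the inequality holds for all u iff (1−α)(π/L)² ≥ α − c, i.e. α ≤ ((π/L)² + c)/((π/L)² + 1) = (1 + c(L/π)²)/(1 + (L/π)²). With (π/L)² = 4*π^2/25 and c = 1/2, the largest admissible constant is α = ((π/L)² + c)/((π/L)² + 1).
Simplifying, α = (25 + 8*π^2)/(2*(25 + 4*π^2)).


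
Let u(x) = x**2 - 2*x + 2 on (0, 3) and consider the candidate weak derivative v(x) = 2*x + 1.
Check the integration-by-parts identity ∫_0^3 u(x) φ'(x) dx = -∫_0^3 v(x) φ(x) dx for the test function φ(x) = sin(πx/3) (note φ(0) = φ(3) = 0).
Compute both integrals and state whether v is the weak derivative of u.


LHS = -6/π, RHS = -24/π. No, v is not the weak derivative of u.

u(x) = x**2 - 2*x + 2, classical derivative u'(x) = 2*x - 2.
φ(x) = sin(πx/3), so φ'(x) = π*cos(π*x/3)/3.
Note φ(0) = φ(3) = 0, so the boundary term u·φ vanishes.
LHS = ∫_0^3 u(x) φ'(x) dx = ∫_0^3 (π*x^2*cos(π*x/3)/3 - 2*π*x*cos(π*x/3)/3 + 2*π*cos(π*x/3)/3) dx. Term by term:
  ∫_0^3 2*π*cos(π*x/3)/3 dx = 0;  ∫_0^3 -2*π*x*cos(π*x/3)/3 dx = 12/π;  ∫_0^3 π*x^2*cos(π*x/3)/3 dx = -18/π.
Sum: 0 + 12/π − 18/π = -6/π.
So LHS = -6/π.
∫_0^3 v(x) φ(x) dx = ∫_0^3 (2*x*sin(π*x/3) + sin(π*x/3)) dx. Term by term:
  ∫_0^3 2*x*sin(π*x/3) dx = 18/π;  ∫_0^3 sin(π*x/3) dx = 6/π.
Sum: 18/π + 6/π = 24/π.
So RHS = -∫_0^3 v(x) φ(x) dx = -24/π.
LHS − RHS = 18/π ≠ 0, so the identity fails.
(For a valid weak derivative the identity must hold for EVERY test function, in particular this one. The failure shows v is NOT the weak derivative of u.)
Correct weak derivative would be u'(x) = 2*x - 2.


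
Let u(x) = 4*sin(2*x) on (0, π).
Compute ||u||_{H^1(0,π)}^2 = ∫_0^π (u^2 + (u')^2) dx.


||u||_{H^1(0,π)}^2 = 40*π

u'(x) = 8*cos(2*x).
Expand u² and (u')² and integrate term by term on (0, π), using: for integers n ≥ 1, ∫_0^π sin²(nx) dx = ∫_0^π cos²(nx) dx = π/2; for n ≠ n', ∫_0^π sin(nx)sin(n'x) dx = ∫_0^π cos(nx)cos(n'x) dx = 0; and by product-to-sum, ∫_0^π sin(nx)cos(n'x) dx = ½∫_0^π [sin((n+n')x) + sin((n−n')x)] dx, which is 0 when n+n' is even and 2n/(n²−n'²) when n+n' is odd (it need not vanish on (0, π)).
  u² squared terms: (4)²·∫sin(2x)² dx = 16·π/2 = 8*π.
  So ∫_0^π u² dx = 8*π.
  (u')² squared terms: (8)²·∫cos(2x)² dx = 64·π/2 = 32*π.
  So ∫_0^π (u')² dx = 32*π.
||u||_{H^1}^2 = (8*π) + (32*π) = 40*π.


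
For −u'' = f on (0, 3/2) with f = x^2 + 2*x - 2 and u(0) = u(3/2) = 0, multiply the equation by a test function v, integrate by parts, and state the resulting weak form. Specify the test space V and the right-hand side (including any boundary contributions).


V = H^1_0(0, 3/2) (so v(0) = v(3/2) = 0); weak form: ∫_0^3/2 u'v' dx = ∫_0^3/2 (x^2 + 2*x - 2) v dx for all v ∈ V.

Multiply both sides by a test function v and integrate from 0 to 3/2:
  ∫_0^3/2 −u''(x) v(x) dx = ∫_0^3/2 f(x) v(x) dx.
Integrate the LHS by parts once:
  ∫_0^3/2 −u'' v dx = −[u'(x) v(x)]_0^3/2 + ∫_0^3/2 u'(x) v'(x) dx.
Thus ∫_0^3/2 u'(x) v'(x) dx = ∫_0^3/2 f(x) v(x) dx + [u'(x) v(x)]_0^3/2.
Choose V so that boundary terms are either known or forced to vanish.
u is Dirichlet: u(0) = u(3/2) = 0. Let V = H^1_0(0, 3/2); then v(0) = v(3/2) = 0, and [u' v]_0^3/2 = 0.
Weak formulation: find u (satisfying any essential BC) such that ∫_0^3/2 u'(x) v'(x) dx = ∫_0^3/2 f v dx for all v ∈ V.
Substituting f(x) = x^2 + 2*x - 2, the right-hand side is ∫_0^3/2 (x^2 + 2*x - 2) v dx.


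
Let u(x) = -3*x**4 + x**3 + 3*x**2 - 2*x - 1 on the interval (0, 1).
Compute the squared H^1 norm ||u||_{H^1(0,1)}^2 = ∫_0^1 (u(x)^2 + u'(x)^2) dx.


||u||_{H^1}^2 = 1859/420

The H^1 norm (squared) on an interval (0, L) is
  ||u||_{H^1}^2 = ∫_0^L u(x)^2 dx + ∫_0^L u'(x)^2 dx.
Compute u'(x) = -12*x**3 + 3*x**2 + 6*x - 2.
Then u(x)^2 = 9*x**8 - 6*x**7 - 17*x**6 + 18*x**5 + 11*x**4 - 14*x**3 - 2*x**2 + 4*x + 1 and u'(x)^2 = 144*x**6 - 72*x**5 - 135*x**4 + 84*x**3 + 24*x**2 - 24*x + 4.
Integrate each monomial from 0 to 1 using ∫_0^1 c·x^n dx = c·1^(n+1)/(n+1):
  ∫_0^1 u(x)^2 dx = ∫_0^1 (9*x^8 - 6*x^7 - 17*x^6 + 18*x^5 + 11*x^4 - 14*x^3 - 2*x^2 + 4*x + 1) dx. Term by term:
    ∫_0^1 9*x^8 dx = 1;  ∫_0^1 -6*x^7 dx = -3/4;  ∫_0^1 -17*x^6 dx = -17/7;
    ∫_0^1 18*x^5 dx = 3;  ∫_0^1 11*x^4 dx = 11/5;  ∫_0^1 -14*x^3 dx = -7/2;
    ∫_0^1 -2*x^2 dx = -2/3;  ∫_0^1 4*x dx = 2;  ∫_0^1 1 dx = 1.
  Sum: 1 − 3/4 − 17/7 + 3 + 11/5 − 7/2 − 2/3 + 2 + 1 = 779/420.
  ∫_0^1 u'(x)^2 dx = ∫_0^1 (144*x^6 - 72*x^5 - 135*x^4 + 84*x^3 + 24*x^2 - 24*x + 4) dx. Term by term:
    ∫_0^1 144*x^6 dx = 144/7;  ∫_0^1 -72*x^5 dx = -12;  ∫_0^1 -135*x^4 dx = -27;
    ∫_0^1 84*x^3 dx = 21;  ∫_0^1 24*x^2 dx = 8;  ∫_0^1 -24*x dx = -12;
    ∫_0^1 4 dx = 4.
  Sum: 144/7 − 12 − 27 + 21 + 8 − 12 + 4 = 18/7.
Adding: ||u||_{H^1}^2 = 779/420 + 18/7 = 1859/420.
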